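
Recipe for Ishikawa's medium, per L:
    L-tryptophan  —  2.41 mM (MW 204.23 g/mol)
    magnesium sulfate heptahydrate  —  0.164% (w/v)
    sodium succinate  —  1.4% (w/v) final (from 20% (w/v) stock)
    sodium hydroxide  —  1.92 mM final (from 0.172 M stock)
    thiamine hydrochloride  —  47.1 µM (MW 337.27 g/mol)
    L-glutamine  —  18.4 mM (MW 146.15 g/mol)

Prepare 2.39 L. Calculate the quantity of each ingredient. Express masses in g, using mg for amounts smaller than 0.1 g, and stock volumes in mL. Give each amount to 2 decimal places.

Working volume: 2.39 L.
L-tryptophan: 2.41 mmol/L × 204.23 g/mol × 2.39 L ÷ 1000 = 1.18 g
magnesium sulfate heptahydrate: 0.164% w/v = 1.64 g/L → 1.64 × 2.39 L = 3.92 g
sodium succinate: C1V1 = C2V2 → 1.4% ÷ 20% × 2390 mL = 167.30 mL
sodium hydroxide: C1V1 = C2V2 → 1.92 mM × 2390 mL ÷ 172 mM = 26.68 mL
thiamine hydrochloride: 47.1 µmol/L × 337.27 g/mol × 2.39 L ÷ 1000 = 37.97 mg
L-glutamine: 18.4 mmol/L × 146.15 g/mol × 2.39 L ÷ 1000 = 6.43 g

L-tryptophan 1.18 g; magnesium sulfate heptahydrate 3.92 g; sodium succinate 167.30 mL; sodium hydroxide 26.68 mL; thiamine hydrochloride 37.97 mg; L-glutamine 6.43 g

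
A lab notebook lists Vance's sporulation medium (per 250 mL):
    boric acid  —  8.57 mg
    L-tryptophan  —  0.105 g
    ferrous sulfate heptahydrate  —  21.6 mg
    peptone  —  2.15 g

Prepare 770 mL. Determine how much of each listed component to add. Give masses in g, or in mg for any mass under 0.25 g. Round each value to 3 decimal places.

Scale factor = 770 mL / 250 mL = 3.08.
boric acid: 8.57 mg × (770 mL / 250 mL) = 26.396 mg
L-tryptophan: 0.105 g × (770 mL / 250 mL) = 0.323 g
ferrous sulfate heptahydrate: 21.6 mg × (770 mL / 250 mL) = 66.528 mg
peptone: 2.15 g × (770 mL / 250 mL) = 6.622 g

boric acid 26.396 mg; L-tryptophan 0.323 g; ferrous sulfate heptahydrate 66.528 mg; peptone 6.622 g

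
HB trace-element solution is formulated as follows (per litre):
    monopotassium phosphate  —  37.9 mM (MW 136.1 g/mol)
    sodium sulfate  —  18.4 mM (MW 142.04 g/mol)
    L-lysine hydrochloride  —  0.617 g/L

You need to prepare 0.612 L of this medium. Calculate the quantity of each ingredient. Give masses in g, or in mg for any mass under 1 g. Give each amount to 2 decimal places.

monopotassium phosphate 3.16 g; sodium sulfate 1.60 g; L-lysine hydrochloride 377.60 mg

Working volume: 0.612 L.
monopotassium phosphate: 37.9 mmol/L × 136.1 g/mol × 0.612 L ÷ 1000 = 3.16 g
sodium sulfate: 18.4 mmol/L × 142.04 g/mol × 0.612 L ÷ 1000 = 1.60 g
L-lysine hydrochloride: 0.617 g/L × 0.612 L = 0.377604 g = 377.60 mg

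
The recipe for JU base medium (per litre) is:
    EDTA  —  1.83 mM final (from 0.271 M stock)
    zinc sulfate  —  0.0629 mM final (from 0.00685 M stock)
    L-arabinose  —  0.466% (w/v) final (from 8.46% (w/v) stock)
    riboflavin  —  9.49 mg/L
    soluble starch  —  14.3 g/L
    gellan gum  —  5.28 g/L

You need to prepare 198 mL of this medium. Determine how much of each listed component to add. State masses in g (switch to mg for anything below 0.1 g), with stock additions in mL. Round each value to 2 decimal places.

EDTA 1.34 mL; zinc sulfate 1.82 mL; L-arabinose 10.91 mL; riboflavin 1.88 mg; soluble starch 2.83 g; gellan gum 1.05 g

Target volume = 198 mL = 0.198 L.
EDTA: C1V1 = C2V2 → 1.83 mM × 198 mL ÷ 271 mM = 1.34 mL
zinc sulfate: dilute stock: 0.0629 mM × 198 mL ÷ 6.85 mM = 1.82 mL
L-arabinose: C1V1 = C2V2 → 0.466% ÷ 8.46% × 198 mL = 10.91 mL
riboflavin: 9.49 mg/L × 0.198 L = 1.88 mg
soluble starch: 14.3 g/L × 0.198 L = 2.83 g
gellan gum: 5.28 g/L × 0.198 L = 1.05 g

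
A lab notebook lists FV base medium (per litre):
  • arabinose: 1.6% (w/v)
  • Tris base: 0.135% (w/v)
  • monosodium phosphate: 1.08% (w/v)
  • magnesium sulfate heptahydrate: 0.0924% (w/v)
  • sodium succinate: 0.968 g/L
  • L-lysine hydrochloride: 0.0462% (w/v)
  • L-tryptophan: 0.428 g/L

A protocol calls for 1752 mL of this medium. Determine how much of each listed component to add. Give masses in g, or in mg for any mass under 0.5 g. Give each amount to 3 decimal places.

Working volume: 1752 mL = 1.752 L.
arabinose: 1.6 g per 100 mL × 1752 mL ÷ 100 = 28.032 g
Tris base: 0.135 g per 100 mL × 1752 mL ÷ 100 = 2.365 g
monosodium phosphate: 1.08 g per 100 mL × 1752 mL ÷ 100 = 18.922 g
magnesium sulfate heptahydrate: 0.0924 g per 100 mL × 1752 mL ÷ 100 = 1.619 g
sodium succinate: 0.968 g/L × 1.752 L = 1.696 g
L-lysine hydrochloride: 0.0462 g per 100 mL × 1752 mL ÷ 100 = 0.809 g
L-tryptophan: 0.428 g/L × 1.752 L = 0.750 g

arabinose 28.032 g; Tris base 2.365 g; monosodium phosphate 18.922 g; magnesium sulfate heptahydrate 1.619 g; sodium succinate 1.696 g; L-lysine hydrochloride 0.809 g; L-tryptophan 0.750 g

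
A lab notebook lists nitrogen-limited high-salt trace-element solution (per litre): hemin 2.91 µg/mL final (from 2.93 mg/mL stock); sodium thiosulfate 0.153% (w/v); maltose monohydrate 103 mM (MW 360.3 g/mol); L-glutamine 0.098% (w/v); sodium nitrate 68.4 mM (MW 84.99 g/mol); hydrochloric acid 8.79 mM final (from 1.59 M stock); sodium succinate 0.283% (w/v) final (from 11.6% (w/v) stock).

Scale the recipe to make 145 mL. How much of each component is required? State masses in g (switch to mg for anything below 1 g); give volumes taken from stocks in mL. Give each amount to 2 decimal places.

Working volume: 145 mL = 0.145 L.
hemin: dilute stock: 2.91 µg/mL × 145 mL ÷ 2930 µg/mL = 0.14 mL
sodium thiosulfate: 0.153 g per 100 mL × 145 mL ÷ 100 = 0.22185 g = 221.85 mg
maltose monohydrate: 103 mmol/L × 360.3 g/mol × 0.145 L ÷ 1000 = 5.38 g
L-glutamine: 0.098 g per 100 mL × 145 mL ÷ 100 = 0.1421 g = 142.10 mg
sodium nitrate: 68.4 mmol/L × 84.99 mg/mmol × 0.145 L = 842.93 mg
hydrochloric acid: dilute stock: 8.79 mM × 145 mL ÷ 1590 mM = 0.80 mL
sodium succinate: C1V1 = C2V2 → 0.283% ÷ 11.6% × 145 mL = 3.54 mL

hemin 0.14 mL; sodium thiosulfate 221.85 mg; maltose monohydrate 5.38 g; L-glutamine 142.10 mg; sodium nitrate 842.93 mg; hydrochloric acid 0.80 mL; sodium succinate 3.54 mL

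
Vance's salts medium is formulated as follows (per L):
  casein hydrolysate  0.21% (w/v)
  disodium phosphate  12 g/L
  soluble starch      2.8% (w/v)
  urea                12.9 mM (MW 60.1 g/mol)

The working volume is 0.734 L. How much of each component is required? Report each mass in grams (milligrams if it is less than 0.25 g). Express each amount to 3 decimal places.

Scale factor relative to 1 L: 0.734.
casein hydrolysate: 0.21% w/v = 2.1 g/L → 2.1 × 0.734 L = 1.541 g
disodium phosphate: 12 g/L × 0.734 L = 8.808 g
soluble starch: 2.8% w/v = 28 g/L → 28 × 0.734 L = 20.552 g
urea: 12.9 mmol/L × 60.1 g/mol × 0.734 L ÷ 1000 = 0.569 g

casein hydrolysate 1.541 g; disodium phosphate 8.808 g; soluble starch 20.552 g; urea 0.569 g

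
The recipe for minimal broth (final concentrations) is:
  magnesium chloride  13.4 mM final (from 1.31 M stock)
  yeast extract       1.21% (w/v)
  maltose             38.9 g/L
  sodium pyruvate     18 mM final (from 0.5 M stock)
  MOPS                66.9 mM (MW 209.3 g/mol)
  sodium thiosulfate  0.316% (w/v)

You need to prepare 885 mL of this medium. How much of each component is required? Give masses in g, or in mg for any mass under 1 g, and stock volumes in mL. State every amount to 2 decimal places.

Scale factor relative to 1 L: 0.885.
magnesium chloride: dilute stock: 13.4 mM × 885 mL ÷ 1310 mM = 9.05 mL
yeast extract: 1.21 g per 100 mL × 885 mL ÷ 100 = 10.71 g
maltose: 38.9 g/L × 0.885 L = 34.43 g
sodium pyruvate: dilute stock: 18 mM × 885 mL ÷ 500 mM = 31.86 mL
MOPS: 66.9 mmol/L × 209.3 g/mol × 0.885 L ÷ 1000 = 12.39 g
sodium thiosulfate: 0.316 g per 100 mL × 885 mL ÷ 100 = 2.80 g

magnesium chloride 9.05 mL; yeast extract 10.71 g; maltose 34.43 g; sodium pyruvate 31.86 mL; MOPS 12.39 g; sodium thiosulfate 2.80 g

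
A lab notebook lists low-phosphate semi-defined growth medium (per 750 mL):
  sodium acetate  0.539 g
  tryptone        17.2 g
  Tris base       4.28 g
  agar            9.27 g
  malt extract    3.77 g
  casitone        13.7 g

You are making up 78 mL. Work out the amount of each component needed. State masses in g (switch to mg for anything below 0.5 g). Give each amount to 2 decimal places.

Scale factor = 78 mL / 750 mL = 0.104.
sodium acetate: 0.539 g × (78 mL / 750 mL) = 0.056056 g = 56.06 mg
tryptone: 17.2 g × (78 mL / 750 mL) = 1.79 g
Tris base: 4.28 g × (78 mL / 750 mL) = 0.44512 g = 445.12 mg
agar: 9.27 g × (78 mL / 750 mL) = 0.96 g
malt extract: 3.77 g × (78 mL / 750 mL) = 0.39208 g = 392.08 mg
casitone: 13.7 g × (78 mL / 750 mL) = 1.42 g

sodium acetate 56.06 mg; tryptone 1.79 g; Tris base 445.12 mg; agar 0.96 g; malt extract 392.08 mg; casitone 1.42 g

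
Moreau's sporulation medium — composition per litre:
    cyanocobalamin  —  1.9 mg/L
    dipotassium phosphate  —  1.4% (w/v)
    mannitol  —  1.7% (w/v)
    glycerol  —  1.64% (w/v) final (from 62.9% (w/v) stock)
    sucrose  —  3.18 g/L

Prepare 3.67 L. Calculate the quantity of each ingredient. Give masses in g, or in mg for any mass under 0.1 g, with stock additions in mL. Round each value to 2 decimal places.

Scale factor relative to 1 L: 3.67.
cyanocobalamin: 1.9 mg/L × 3.67 L = 6.97 mg
dipotassium phosphate: 1.4% w/v = 14 g/L → 14 × 3.67 L = 51.38 g
mannitol: 1.7% w/v = 17 g/L → 17 × 3.67 L = 62.39 g
glycerol: V = C2·V2/C1 = 1.64% ÷ 62.9% × 3670 mL = 95.69 mL
sucrose: 3.18 g/L × 3.67 L = 11.67 g

cyanocobalamin 6.97 mg; dipotassium phosphate 51.38 g; mannitol 62.39 g; glycerol 95.69 mL; sucrose 11.67 g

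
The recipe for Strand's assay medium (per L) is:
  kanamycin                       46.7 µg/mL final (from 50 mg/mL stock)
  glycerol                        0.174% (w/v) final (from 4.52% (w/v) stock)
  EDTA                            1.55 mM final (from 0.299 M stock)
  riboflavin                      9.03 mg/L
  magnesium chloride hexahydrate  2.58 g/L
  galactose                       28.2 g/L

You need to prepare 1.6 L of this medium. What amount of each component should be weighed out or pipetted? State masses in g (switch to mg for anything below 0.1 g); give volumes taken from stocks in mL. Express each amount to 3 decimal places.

Working volume: 1.6 L.
kanamycin: dilute stock: 46.7 µg/mL × 1600 mL ÷ 50000 µg/mL = 1.494 mL
glycerol: V = C2·V2/C1 = 0.174% ÷ 4.52% × 1600 mL = 61.593 mL
EDTA: V = C2·V2/C1 = 1.55 mM × 1600 mL ÷ 299 mM = 8.294 mL
riboflavin: 9.03 mg/L × 1.6 L = 14.448 mg
magnesium chloride hexahydrate: 2.58 g/L × 1.6 L = 4.128 g
galactose: 28.2 g/L × 1.6 L = 45.120 g

kanamycin 1.494 mL; glycerol 61.593 mL; EDTA 8.294 mL; riboflavin 14.448 mg; magnesium chloride hexahydrate 4.128 g; galactose 45.120 g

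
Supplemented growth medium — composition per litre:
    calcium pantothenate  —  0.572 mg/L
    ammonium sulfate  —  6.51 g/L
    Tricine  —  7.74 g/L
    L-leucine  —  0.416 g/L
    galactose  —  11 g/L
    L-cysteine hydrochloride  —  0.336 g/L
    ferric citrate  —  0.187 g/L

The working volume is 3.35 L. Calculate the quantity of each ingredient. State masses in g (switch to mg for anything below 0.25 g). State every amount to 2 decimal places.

calcium pantothenate 1.92 mg; ammonium sulfate 21.81 g; Tricine 25.93 g; L-leucine 1.39 g; galactose 36.85 g; L-cysteine hydrochloride 1.13 g; ferric citrate 0.63 g

Working volume: 3.35 L.
calcium pantothenate: 0.572 mg/L × 3.35 L = 1.92 mg
ammonium sulfate: 6.51 g/L × 3.35 L = 21.81 g
Tricine: 7.74 g/L × 3.35 L = 25.93 g
L-leucine: 0.416 g/L × 3.35 L = 1.39 g
galactose: 11 g/L × 3.35 L = 36.85 g
L-cysteine hydrochloride: 0.336 g/L × 3.35 L = 1.13 g
ferric citrate: 0.187 g/L × 3.35 L = 0.63 g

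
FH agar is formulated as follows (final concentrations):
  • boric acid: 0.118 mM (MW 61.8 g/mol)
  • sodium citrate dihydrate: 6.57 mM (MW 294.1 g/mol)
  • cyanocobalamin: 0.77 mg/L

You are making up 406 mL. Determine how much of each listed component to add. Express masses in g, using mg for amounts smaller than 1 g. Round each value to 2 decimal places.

Working volume: 406 mL = 0.406 L.
boric acid: 0.118 mmol/L × 61.8 mg/mmol × 0.406 L = 2.96 mg
sodium citrate dihydrate: 6.57 mmol/L × 294.1 mg/mmol × 0.406 L = 784.49 mg
cyanocobalamin: 0.77 mg/L × 0.406 L = 0.31 mg

boric acid 2.96 mg; sodium citrate dihydrate 784.49 mg; cyanocobalamin 0.31 mg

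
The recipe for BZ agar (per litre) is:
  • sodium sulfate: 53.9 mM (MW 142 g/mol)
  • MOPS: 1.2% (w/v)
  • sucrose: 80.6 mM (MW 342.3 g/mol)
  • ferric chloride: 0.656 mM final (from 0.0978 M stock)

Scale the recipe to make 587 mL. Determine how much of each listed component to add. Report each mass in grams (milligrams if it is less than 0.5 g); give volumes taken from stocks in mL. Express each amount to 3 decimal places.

sodium sulfate 4.493 g; MOPS 7.044 g; sucrose 16.195 g; ferric chloride 3.937 mL

Scale factor relative to 1 L: 0.587.
sodium sulfate: 53.9 mmol/L × 142 g/mol × 0.587 L ÷ 1000 = 4.493 g
MOPS: 1.2 g per 100 mL × 587 mL ÷ 100 = 7.044 g
sucrose: 80.6 mmol/L × 342.3 g/mol × 0.587 L ÷ 1000 = 16.195 g
ferric chloride: dilute stock: 0.656 mM × 587 mL ÷ 97.8 mM = 3.937 mL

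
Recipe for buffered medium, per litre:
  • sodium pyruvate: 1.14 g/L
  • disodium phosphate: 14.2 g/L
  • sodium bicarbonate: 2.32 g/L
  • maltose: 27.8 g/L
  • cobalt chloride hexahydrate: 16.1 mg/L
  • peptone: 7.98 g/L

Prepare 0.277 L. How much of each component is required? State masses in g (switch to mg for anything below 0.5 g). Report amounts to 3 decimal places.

Scale factor relative to 1 L: 0.277.
sodium pyruvate: 1.14 g/L × 0.277 L = 0.31578 g = 315.780 mg
disodium phosphate: 14.2 g/L × 0.277 L = 3.933 g
sodium bicarbonate: 2.32 g/L × 0.277 L = 0.643 g
maltose: 27.8 g/L × 0.277 L = 7.701 g
cobalt chloride hexahydrate: 16.1 mg/L × 0.277 L = 4.460 mg
peptone: 7.98 g/L × 0.277 L = 2.210 g

sodium pyruvate 315.780 mg; disodium phosphate 3.933 g; sodium bicarbonate 0.643 g; maltose 7.701 g; cobalt chloride hexahydrate 4.460 mg; peptone 2.210 g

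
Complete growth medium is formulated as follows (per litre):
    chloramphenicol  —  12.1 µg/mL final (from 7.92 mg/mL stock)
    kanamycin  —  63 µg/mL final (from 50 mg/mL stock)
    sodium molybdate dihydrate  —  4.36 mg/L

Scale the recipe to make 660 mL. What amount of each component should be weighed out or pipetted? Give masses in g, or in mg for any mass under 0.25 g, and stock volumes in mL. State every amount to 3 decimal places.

Working volume: 660 mL = 0.66 L.
chloramphenicol: V = C2·V2/C1 = 12.1 µg/mL × 660 mL ÷ 7920 µg/mL = 1.008 mL
kanamycin: dilute stock: 63 µg/mL × 660 mL ÷ 50000 µg/mL = 0.832 mL
sodium molybdate dihydrate: 4.36 mg/L × 0.66 L = 2.878 mg

chloramphenicol 1.008 mL; kanamycin 0.832 mL; sodium molybdate dihydrate 2.878 mg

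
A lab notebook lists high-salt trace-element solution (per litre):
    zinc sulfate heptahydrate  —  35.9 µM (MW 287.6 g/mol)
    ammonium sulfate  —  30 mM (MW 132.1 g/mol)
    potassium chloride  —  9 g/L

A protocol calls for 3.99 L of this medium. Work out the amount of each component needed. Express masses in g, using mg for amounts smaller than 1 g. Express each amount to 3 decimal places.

Working volume: 3.99 L.
zinc sulfate heptahydrate: 35.9 µmol/L × 287.6 g/mol × 3.99 L ÷ 1000 = 41.196 mg
ammonium sulfate: 30 mmol/L × 132.1 g/mol × 3.99 L ÷ 1000 = 15.812 g
potassium chloride: 9 g/L × 3.99 L = 35.910 g

zinc sulfate heptahydrate 41.196 mg; ammonium sulfate 15.812 g; potassium chloride 35.910 g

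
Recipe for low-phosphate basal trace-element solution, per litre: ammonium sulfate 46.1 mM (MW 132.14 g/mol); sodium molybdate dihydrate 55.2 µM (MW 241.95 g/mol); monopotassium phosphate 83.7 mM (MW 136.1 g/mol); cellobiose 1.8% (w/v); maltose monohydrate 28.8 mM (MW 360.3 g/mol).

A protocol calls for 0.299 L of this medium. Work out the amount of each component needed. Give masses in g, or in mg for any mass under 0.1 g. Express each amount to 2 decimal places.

Scale factor relative to 1 L: 0.299.
ammonium sulfate: 46.1 mmol/L × 132.14 g/mol × 0.299 L ÷ 1000 = 1.82 g
sodium molybdate dihydrate: 55.2 µmol/L × 241.95 g/mol × 0.299 L ÷ 1000 = 3.99 mg
monopotassium phosphate: 83.7 mmol/L × 136.1 g/mol × 0.299 L ÷ 1000 = 3.41 g
cellobiose: 1.8% w/v = 18 g/L → 18 × 0.299 L = 5.38 g
maltose monohydrate: 28.8 mmol/L × 360.3 g/mol × 0.299 L ÷ 1000 = 3.10 g

ammonium sulfate 1.82 g; sodium molybdate dihydrate 3.99 mg; monopotassium phosphate 3.41 g; cellobiose 5.38 g; maltose monohydrate 3.10 g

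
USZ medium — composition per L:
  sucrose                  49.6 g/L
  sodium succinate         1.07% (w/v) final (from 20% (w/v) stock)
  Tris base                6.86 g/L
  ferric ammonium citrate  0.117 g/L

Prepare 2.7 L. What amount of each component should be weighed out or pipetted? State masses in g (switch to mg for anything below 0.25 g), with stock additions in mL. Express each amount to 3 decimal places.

Scale factor relative to 1 L: 2.7.
sucrose: 49.6 g/L × 2.7 L = 133.920 g
sodium succinate: V = C2·V2/C1 = 1.07% ÷ 20% × 2700 mL = 144.450 mL
Tris base: 6.86 g/L × 2.7 L = 18.522 g
ferric ammonium citrate: 0.117 g/L × 2.7 L = 0.316 g

sucrose 133.920 g; sodium succinate 144.450 mL; Tris base 18.522 g; ferric ammonium citrate 0.316 g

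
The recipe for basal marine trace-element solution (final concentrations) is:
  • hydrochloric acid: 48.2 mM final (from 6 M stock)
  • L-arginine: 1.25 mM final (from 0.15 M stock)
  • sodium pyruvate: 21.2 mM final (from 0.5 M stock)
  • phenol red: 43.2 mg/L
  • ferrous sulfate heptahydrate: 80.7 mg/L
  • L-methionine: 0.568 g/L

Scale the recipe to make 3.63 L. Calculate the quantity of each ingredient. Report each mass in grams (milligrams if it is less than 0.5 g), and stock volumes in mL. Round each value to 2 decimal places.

Working volume: 3.63 L.
hydrochloric acid: V = C2·V2/C1 = 48.2 mM × 3630 mL ÷ 6000 mM = 29.16 mL
L-arginine: V = C2·V2/C1 = 1.25 mM × 3630 mL ÷ 150 mM = 30.25 mL
sodium pyruvate: C1V1 = C2V2 → 21.2 mM × 3630 mL ÷ 500 mM = 153.91 mL
phenol red: 43.2 mg/L × 3.63 L = 156.82 mg
ferrous sulfate heptahydrate: 80.7 mg/L × 3.63 L = 292.94 mg
L-methionine: 0.568 g/L × 3.63 L = 2.06 g

hydrochloric acid 29.16 mL; L-arginine 30.25 mL; sodium pyruvate 153.91 mL; phenol red 156.82 mg; ferrous sulfate heptahydrate 292.94 mg; L-methionine 2.06 g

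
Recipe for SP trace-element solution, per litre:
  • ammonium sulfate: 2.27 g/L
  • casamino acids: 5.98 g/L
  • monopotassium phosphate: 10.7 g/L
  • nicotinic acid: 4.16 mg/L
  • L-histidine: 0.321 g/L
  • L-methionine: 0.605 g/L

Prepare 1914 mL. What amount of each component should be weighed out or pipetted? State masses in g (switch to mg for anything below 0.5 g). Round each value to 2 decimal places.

Scale factor relative to 1 L: 1.914.
ammonium sulfate: 2.27 g/L × 1.914 L = 4.34 g
casamino acids: 5.98 g/L × 1.914 L = 11.45 g
monopotassium phosphate: 10.7 g/L × 1.914 L = 20.48 g
nicotinic acid: 4.16 mg/L × 1.914 L = 7.96 mg
L-histidine: 0.321 g/L × 1.914 L = 0.61 g
L-methionine: 0.605 g/L × 1.914 L = 1.16 g

ammonium sulfate 4.34 g; casamino acids 11.45 g; monopotassium phosphate 20.48 g; nicotinic acid 7.96 mg; L-histidine 0.61 g; L-methionine 1.16 g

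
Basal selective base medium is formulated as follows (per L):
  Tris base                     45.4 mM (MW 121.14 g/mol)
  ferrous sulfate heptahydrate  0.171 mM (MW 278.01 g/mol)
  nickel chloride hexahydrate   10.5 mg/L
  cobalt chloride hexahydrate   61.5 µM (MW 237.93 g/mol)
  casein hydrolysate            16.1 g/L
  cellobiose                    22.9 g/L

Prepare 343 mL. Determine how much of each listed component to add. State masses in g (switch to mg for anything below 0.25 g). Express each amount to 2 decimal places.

Tris base 1.89 g; ferrous sulfate heptahydrate 16.31 mg; nickel chloride hexahydrate 3.60 mg; cobalt chloride hexahydrate 5.02 mg; casein hydrolysate 5.52 g; cellobiose 7.85 g

Target volume = 343 mL = 0.343 L.
Tris base: 45.4 mmol/L × 121.14 g/mol × 0.343 L ÷ 1000 = 1.89 g
ferrous sulfate heptahydrate: 0.171 mmol/L × 278.01 mg/mmol × 0.343 L = 16.31 mg
nickel chloride hexahydrate: 10.5 mg/L × 0.343 L = 3.60 mg
cobalt chloride hexahydrate: 61.5 µmol/L × 237.93 g/mol × 0.343 L ÷ 1000 = 5.02 mg
casein hydrolysate: 16.1 g/L × 0.343 L = 5.52 g
cellobiose: 22.9 g/L × 0.343 L = 7.85 g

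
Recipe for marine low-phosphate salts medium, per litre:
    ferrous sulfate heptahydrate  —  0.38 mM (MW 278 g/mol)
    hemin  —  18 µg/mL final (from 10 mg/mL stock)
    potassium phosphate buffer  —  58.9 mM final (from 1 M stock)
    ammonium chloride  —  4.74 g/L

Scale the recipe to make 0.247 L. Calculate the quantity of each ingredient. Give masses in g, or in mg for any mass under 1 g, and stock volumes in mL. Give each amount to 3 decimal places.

Scale factor relative to 1 L: 0.247.
ferrous sulfate heptahydrate: 0.38 mmol/L × 278 mg/mmol × 0.247 L = 26.093 mg
hemin: dilute stock: 18 µg/mL × 247 mL ÷ 10000 µg/mL = 0.445 mL
potassium phosphate buffer: C1V1 = C2V2 → 58.9 mM × 247 mL ÷ 1000 mM = 14.548 mL
ammonium chloride: 4.74 g/L × 0.247 L = 1.171 g

ferrous sulfate heptahydrate 26.093 mg; hemin 0.445 mL; potassium phosphate buffer 14.548 mL; ammonium chloride 1.171 g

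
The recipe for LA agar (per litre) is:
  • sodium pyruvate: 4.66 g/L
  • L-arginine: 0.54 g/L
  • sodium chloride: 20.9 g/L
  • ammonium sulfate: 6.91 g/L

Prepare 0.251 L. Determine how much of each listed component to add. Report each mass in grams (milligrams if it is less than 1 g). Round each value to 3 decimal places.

sodium pyruvate 1.170 g; L-arginine 135.540 mg; sodium chloride 5.246 g; ammonium sulfate 1.734 g

Working volume: 0.251 L.
sodium pyruvate: 4.66 g/L × 0.251 L = 1.170 g
L-arginine: 0.54 g/L × 0.251 L = 0.13554 g = 135.540 mg
sodium chloride: 20.9 g/L × 0.251 L = 5.246 g
ammonium sulfate: 6.91 g/L × 0.251 L = 1.734 g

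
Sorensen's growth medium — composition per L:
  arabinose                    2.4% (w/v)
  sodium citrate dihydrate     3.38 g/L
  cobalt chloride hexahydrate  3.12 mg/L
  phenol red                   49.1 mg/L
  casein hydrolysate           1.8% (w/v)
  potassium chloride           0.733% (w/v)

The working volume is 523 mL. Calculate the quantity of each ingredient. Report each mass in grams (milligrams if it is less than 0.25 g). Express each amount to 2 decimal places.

Working volume: 523 mL = 0.523 L.
arabinose: 2.4 g per 100 mL × 523 mL ÷ 100 = 12.55 g
sodium citrate dihydrate: 3.38 g/L × 0.523 L = 1.77 g
cobalt chloride hexahydrate: 3.12 mg/L × 0.523 L = 1.63 mg
phenol red: 49.1 mg/L × 0.523 L = 25.68 mg
casein hydrolysate: 1.8% w/v = 18 g/L → 18 × 0.523 L = 9.41 g
potassium chloride: 0.733% w/v = 7.33 g/L → 7.33 × 0.523 L = 3.83 g

arabinose 12.55 g; sodium citrate dihydrate 1.77 g; cobalt chloride hexahydrate 1.63 mg; phenol red 25.68 mg; casein hydrolysate 9.41 g; potassium chloride 3.83 g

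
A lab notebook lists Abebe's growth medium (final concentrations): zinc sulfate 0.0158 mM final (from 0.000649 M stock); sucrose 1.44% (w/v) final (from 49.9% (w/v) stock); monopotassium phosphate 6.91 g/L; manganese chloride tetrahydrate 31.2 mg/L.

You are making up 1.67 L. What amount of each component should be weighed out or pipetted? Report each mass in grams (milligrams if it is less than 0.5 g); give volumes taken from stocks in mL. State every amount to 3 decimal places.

zinc sulfate 40.656 mL; sucrose 48.192 mL; monopotassium phosphate 11.540 g; manganese chloride tetrahydrate 52.104 mg

Scale factor relative to 1 L: 1.67.
zinc sulfate: dilute stock: 0.0158 mM × 1670 mL ÷ 0.649 mM = 40.656 mL
sucrose: dilute stock: 1.44% ÷ 49.9% × 1670 mL = 48.192 mL
monopotassium phosphate: 6.91 g/L × 1.67 L = 11.540 g
manganese chloride tetrahydrate: 31.2 mg/L × 1.67 L = 52.104 mg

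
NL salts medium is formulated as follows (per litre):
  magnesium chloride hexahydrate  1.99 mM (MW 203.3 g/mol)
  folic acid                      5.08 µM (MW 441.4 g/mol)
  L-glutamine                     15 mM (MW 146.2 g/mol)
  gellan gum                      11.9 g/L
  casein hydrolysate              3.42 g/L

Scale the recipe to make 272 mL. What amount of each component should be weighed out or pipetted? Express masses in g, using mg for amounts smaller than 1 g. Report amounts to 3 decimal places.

magnesium chloride hexahydrate 110.042 mg; folic acid 0.610 mg; L-glutamine 596.496 mg; gellan gum 3.237 g; casein hydrolysate 930.240 mg

Working volume: 272 mL = 0.272 L.
magnesium chloride hexahydrate: 1.99 mmol/L × 203.3 mg/mmol × 0.272 L = 110.042 mg
folic acid: 5.08 µmol/L × 441.4 g/mol × 0.272 L ÷ 1000 = 0.610 mg
L-glutamine: 15 mmol/L × 146.2 mg/mmol × 0.272 L = 596.496 mg
gellan gum: 11.9 g/L × 0.272 L = 3.237 g
casein hydrolysate: 3.42 g/L × 0.272 L = 0.93024 g = 930.240 mg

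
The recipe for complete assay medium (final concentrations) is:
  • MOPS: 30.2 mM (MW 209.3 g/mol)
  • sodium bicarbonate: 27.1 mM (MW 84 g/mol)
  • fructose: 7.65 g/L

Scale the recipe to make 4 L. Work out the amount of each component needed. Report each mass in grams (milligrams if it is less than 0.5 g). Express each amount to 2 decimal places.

Working volume: 4 L.
MOPS: 30.2 mmol/L × 209.3 g/mol × 4 L ÷ 1000 = 25.28 g
sodium bicarbonate: 27.1 mmol/L × 84 g/mol × 4 L ÷ 1000 = 9.11 g
fructose: 7.65 g/L × 4 L = 30.60 g

MOPS 25.28 g; sodium bicarbonate 9.11 g; fructose 30.60 g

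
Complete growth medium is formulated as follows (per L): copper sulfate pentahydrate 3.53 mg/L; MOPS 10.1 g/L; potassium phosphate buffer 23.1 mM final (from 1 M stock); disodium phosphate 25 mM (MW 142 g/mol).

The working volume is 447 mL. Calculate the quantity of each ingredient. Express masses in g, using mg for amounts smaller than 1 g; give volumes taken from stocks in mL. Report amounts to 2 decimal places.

Working volume: 447 mL = 0.447 L.
copper sulfate pentahydrate: 3.53 mg/L × 0.447 L = 1.58 mg
MOPS: 10.1 g/L × 0.447 L = 4.51 g
potassium phosphate buffer: dilute stock: 23.1 mM × 447 mL ÷ 1000 mM = 10.33 mL
disodium phosphate: 25 mmol/L × 142 g/mol × 0.447 L ÷ 1000 = 1.59 g

copper sulfate pentahydrate 1.58 mg; MOPS 4.51 g; potassium phosphate buffer 10.33 mL; disodium phosphate 1.59 g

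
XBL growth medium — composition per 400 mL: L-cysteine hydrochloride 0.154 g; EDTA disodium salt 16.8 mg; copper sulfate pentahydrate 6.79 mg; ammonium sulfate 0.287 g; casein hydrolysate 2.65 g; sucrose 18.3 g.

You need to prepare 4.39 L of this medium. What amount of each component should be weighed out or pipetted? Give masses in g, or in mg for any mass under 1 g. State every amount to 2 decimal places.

Scale factor = 4390 mL / 400 mL = 10.975.
L-cysteine hydrochloride: 0.154 g × (4390 mL / 400 mL) = 1.69 g
EDTA disodium salt: 16.8 mg × (4390 mL / 400 mL) = 184.38 mg
copper sulfate pentahydrate: 6.79 mg × (4390 mL / 400 mL) = 74.52 mg
ammonium sulfate: 0.287 g × (4390 mL / 400 mL) = 3.15 g
casein hydrolysate: 2.65 g × (4390 mL / 400 mL) = 29.08 g
sucrose: 18.3 g × (4390 mL / 400 mL) = 200.84 g

L-cysteine hydrochloride 1.69 g; EDTA disodium salt 184.38 mg; copper sulfate pentahydrate 74.52 mg; ammonium sulfate 3.15 g; casein hydrolysate 29.08 g; sucrose 200.84 g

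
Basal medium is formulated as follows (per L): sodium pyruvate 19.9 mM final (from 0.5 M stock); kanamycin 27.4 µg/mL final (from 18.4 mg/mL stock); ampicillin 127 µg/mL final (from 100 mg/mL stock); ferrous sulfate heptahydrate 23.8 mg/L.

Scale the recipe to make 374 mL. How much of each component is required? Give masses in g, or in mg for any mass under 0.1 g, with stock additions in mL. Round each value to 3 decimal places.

sodium pyruvate 14.885 mL; kanamycin 0.557 mL; ampicillin 0.475 mL; ferrous sulfate heptahydrate 8.901 mg

Scale factor relative to 1 L: 0.374.
sodium pyruvate: dilute stock: 19.9 mM × 374 mL ÷ 500 mM = 14.885 mL
kanamycin: dilute stock: 27.4 µg/mL × 374 mL ÷ 18400 µg/mL = 0.557 mL
ampicillin: V = C2·V2/C1 = 127 µg/mL × 374 mL ÷ 100000 µg/mL = 0.475 mL
ferrous sulfate heptahydrate: 23.8 mg/L × 0.374 L = 8.901 mg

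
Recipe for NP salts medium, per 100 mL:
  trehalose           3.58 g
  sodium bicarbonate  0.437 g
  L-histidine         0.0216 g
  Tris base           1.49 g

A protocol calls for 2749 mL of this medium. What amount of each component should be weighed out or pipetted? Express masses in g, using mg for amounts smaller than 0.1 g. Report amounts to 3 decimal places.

trehalose 98.414 g; sodium bicarbonate 12.013 g; L-histidine 0.594 g; Tris base 40.960 g

Ratio of target to recipe volume: 2749 / 100 = 27.49.
trehalose: 3.58 g × (2749 mL / 100 mL) = 98.414 g
sodium bicarbonate: 0.437 g × (2749 mL / 100 mL) = 12.013 g
L-histidine: 0.0216 g × (2749 mL / 100 mL) = 0.594 g
Tris base: 1.49 g × (2749 mL / 100 mL) = 40.960 g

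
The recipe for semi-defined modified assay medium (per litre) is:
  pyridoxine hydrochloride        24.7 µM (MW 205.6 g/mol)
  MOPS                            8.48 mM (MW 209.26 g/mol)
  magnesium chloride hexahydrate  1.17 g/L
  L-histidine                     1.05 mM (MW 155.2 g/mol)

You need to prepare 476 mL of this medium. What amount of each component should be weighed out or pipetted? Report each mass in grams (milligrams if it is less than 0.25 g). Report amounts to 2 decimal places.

pyridoxine hydrochloride 2.42 mg; MOPS 0.84 g; magnesium chloride hexahydrate 0.56 g; L-histidine 77.57 mg

Target volume = 476 mL = 0.476 L.
pyridoxine hydrochloride: 24.7 µmol/L × 205.6 g/mol × 0.476 L ÷ 1000 = 2.42 mg
MOPS: 8.48 mmol/L × 209.26 g/mol × 0.476 L ÷ 1000 = 0.84 g
magnesium chloride hexahydrate: 1.17 g/L × 0.476 L = 0.56 g
L-histidine: 1.05 mmol/L × 155.2 mg/mmol × 0.476 L = 77.57 mg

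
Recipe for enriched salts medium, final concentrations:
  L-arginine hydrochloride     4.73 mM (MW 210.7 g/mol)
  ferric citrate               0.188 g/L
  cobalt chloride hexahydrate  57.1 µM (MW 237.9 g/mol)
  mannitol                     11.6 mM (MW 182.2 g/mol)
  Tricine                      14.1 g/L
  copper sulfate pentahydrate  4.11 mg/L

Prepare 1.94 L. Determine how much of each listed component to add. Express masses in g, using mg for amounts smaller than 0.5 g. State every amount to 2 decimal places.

Working volume: 1.94 L.
L-arginine hydrochloride: 4.73 mmol/L × 210.7 g/mol × 1.94 L ÷ 1000 = 1.93 g
ferric citrate: 0.188 g/L × 1.94 L = 0.36472 g = 364.72 mg
cobalt chloride hexahydrate: 57.1 µmol/L × 237.9 g/mol × 1.94 L ÷ 1000 = 26.35 mg
mannitol: 11.6 mmol/L × 182.2 g/mol × 1.94 L ÷ 1000 = 4.10 g
Tricine: 14.1 g/L × 1.94 L = 27.35 g
copper sulfate pentahydrate: 4.11 mg/L × 1.94 L = 7.97 mg

L-arginine hydrochloride 1.93 g; ferric citrate 364.72 mg; cobalt chloride hexahydrate 26.35 mg; mannitol 4.10 g; Tricine 27.35 g; copper sulfate pentahydrate 7.97 mg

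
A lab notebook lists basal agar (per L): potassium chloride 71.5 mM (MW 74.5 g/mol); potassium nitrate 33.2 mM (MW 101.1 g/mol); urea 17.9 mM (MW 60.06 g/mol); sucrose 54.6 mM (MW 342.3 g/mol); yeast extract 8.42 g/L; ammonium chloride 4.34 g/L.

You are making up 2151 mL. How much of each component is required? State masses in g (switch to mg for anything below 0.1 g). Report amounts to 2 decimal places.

Target volume = 2151 mL = 2.151 L.
potassium chloride: 71.5 mmol/L × 74.5 g/mol × 2.151 L ÷ 1000 = 11.46 g
potassium nitrate: 33.2 mmol/L × 101.1 g/mol × 2.151 L ÷ 1000 = 7.22 g
urea: 17.9 mmol/L × 60.06 g/mol × 2.151 L ÷ 1000 = 2.31 g
sucrose: 54.6 mmol/L × 342.3 g/mol × 2.151 L ÷ 1000 = 40.20 g
yeast extract: 8.42 g/L × 2.151 L = 18.11 g
ammonium chloride: 4.34 g/L × 2.151 L = 9.34 g

potassium chloride 11.46 g; potassium nitrate 7.22 g; urea 2.31 g; sucrose 40.20 g; yeast extract 18.11 g; ammonium chloride 9.34 g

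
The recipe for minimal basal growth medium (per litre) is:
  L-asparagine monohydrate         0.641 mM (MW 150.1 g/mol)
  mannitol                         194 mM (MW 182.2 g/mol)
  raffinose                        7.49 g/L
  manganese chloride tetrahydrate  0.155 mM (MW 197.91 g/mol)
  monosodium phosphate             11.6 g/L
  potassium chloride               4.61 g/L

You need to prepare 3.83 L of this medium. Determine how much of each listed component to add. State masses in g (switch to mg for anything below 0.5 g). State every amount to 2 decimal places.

Working volume: 3.83 L.
L-asparagine monohydrate: 0.641 mmol/L × 150.1 mg/mmol × 3.83 L = 368.50 mg
mannitol: 194 mmol/L × 182.2 g/mol × 3.83 L ÷ 1000 = 135.38 g
raffinose: 7.49 g/L × 3.83 L = 28.69 g
manganese chloride tetrahydrate: 0.155 mmol/L × 197.91 mg/mmol × 3.83 L = 117.49 mg
monosodium phosphate: 11.6 g/L × 3.83 L = 44.43 g
potassium chloride: 4.61 g/L × 3.83 L = 17.66 g

L-asparagine monohydrate 368.50 mg; mannitol 135.38 g; raffinose 28.69 g; manganese chloride tetrahydrate 117.49 mg; monosodium phosphate 44.43 g; potassium chloride 17.66 g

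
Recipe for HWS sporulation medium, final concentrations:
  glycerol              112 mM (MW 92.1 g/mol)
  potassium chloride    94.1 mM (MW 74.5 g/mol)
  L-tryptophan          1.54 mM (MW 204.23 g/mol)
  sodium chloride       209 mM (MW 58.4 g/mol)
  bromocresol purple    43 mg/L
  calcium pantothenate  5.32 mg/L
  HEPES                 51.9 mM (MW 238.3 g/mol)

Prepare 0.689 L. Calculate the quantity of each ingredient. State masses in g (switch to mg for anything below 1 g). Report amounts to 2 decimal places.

glycerol 7.11 g; potassium chloride 4.83 g; L-tryptophan 216.70 mg; sodium chloride 8.41 g; bromocresol purple 29.63 mg; calcium pantothenate 3.67 mg; HEPES 8.52 g

Working volume: 0.689 L.
glycerol: 112 mmol/L × 92.1 g/mol × 0.689 L ÷ 1000 = 7.11 g
potassium chloride: 94.1 mmol/L × 74.5 g/mol × 0.689 L ÷ 1000 = 4.83 g
L-tryptophan: 1.54 mmol/L × 204.23 mg/mmol × 0.689 L = 216.70 mg
sodium chloride: 209 mmol/L × 58.4 g/mol × 0.689 L ÷ 1000 = 8.41 g
bromocresol purple: 43 mg/L × 0.689 L = 29.63 mg
calcium pantothenate: 5.32 mg/L × 0.689 L = 3.67 mg
HEPES: 51.9 mmol/L × 238.3 g/mol × 0.689 L ÷ 1000 = 8.52 g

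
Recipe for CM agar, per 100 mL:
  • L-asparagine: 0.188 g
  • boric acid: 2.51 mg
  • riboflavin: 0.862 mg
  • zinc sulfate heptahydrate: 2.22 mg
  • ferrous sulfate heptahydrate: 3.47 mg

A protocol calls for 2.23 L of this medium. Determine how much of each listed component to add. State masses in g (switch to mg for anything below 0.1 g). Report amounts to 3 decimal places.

Scale factor = 2230 mL / 100 mL = 22.3.
L-asparagine: 0.188 g × (2230 mL / 100 mL) = 4.192 g
boric acid: 2.51 mg × (2230 mL / 100 mL) = 55.973 mg
riboflavin: 0.862 mg × (2230 mL / 100 mL) = 19.223 mg
zinc sulfate heptahydrate: 2.22 mg × (2230 mL / 100 mL) = 49.506 mg
ferrous sulfate heptahydrate: 3.47 mg × (2230 mL / 100 mL) = 77.381 mg

L-asparagine 4.192 g; boric acid 55.973 mg; riboflavin 19.223 mg; zinc sulfate heptahydrate 49.506 mg; ferrous sulfate heptahydrate 77.381 mg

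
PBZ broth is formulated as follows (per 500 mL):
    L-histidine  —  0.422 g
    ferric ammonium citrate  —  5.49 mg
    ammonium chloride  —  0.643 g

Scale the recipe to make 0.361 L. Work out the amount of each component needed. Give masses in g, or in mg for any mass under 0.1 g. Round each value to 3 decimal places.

Scale factor = 361 mL / 500 mL = 0.722.
L-histidine: 0.422 g × (361 mL / 500 mL) = 0.305 g
ferric ammonium citrate: 5.49 mg × (361 mL / 500 mL) = 3.964 mg
ammonium chloride: 0.643 g × (361 mL / 500 mL) = 0.464 g

L-histidine 0.305 g; ferric ammonium citrate 3.964 mg; ammonium chloride 0.464 g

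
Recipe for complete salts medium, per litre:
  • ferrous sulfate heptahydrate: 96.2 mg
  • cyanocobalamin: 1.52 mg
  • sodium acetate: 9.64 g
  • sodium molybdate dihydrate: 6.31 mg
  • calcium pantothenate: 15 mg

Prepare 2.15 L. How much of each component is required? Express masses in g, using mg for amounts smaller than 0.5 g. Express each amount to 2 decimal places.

ferrous sulfate heptahydrate 206.83 mg; cyanocobalamin 3.27 mg; sodium acetate 20.73 g; sodium molybdate dihydrate 13.57 mg; calcium pantothenate 32.25 mg

Scale factor = 2150 mL / 1000 mL = 2.15.
ferrous sulfate heptahydrate: 96.2 mg × (2150 mL / 1000 mL) = 206.83 mg
cyanocobalamin: 1.52 mg × (2150 mL / 1000 mL) = 3.27 mg
sodium acetate: 9.64 g × (2150 mL / 1000 mL) = 20.73 g
sodium molybdate dihydrate: 6.31 mg × (2150 mL / 1000 mL) = 13.57 mg
calcium pantothenate: 15 mg × (2150 mL / 1000 mL) = 32.25 mg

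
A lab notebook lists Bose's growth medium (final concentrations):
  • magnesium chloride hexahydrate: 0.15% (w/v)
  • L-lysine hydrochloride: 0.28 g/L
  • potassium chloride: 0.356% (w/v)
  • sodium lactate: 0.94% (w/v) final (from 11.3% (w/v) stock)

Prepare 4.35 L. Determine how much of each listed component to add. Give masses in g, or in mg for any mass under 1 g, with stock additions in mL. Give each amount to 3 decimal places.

magnesium chloride hexahydrate 6.525 g; L-lysine hydrochloride 1.218 g; potassium chloride 15.486 g; sodium lactate 361.858 mL

Working volume: 4.35 L.
magnesium chloride hexahydrate: 0.15% w/v = 1.5 g/L → 1.5 × 4.35 L = 6.525 g
L-lysine hydrochloride: 0.28 g/L × 4.35 L = 1.218 g
potassium chloride: 0.356% w/v = 3.56 g/L → 3.56 × 4.35 L = 15.486 g
sodium lactate: C1V1 = C2V2 → 0.94% ÷ 11.3% × 4350 mL = 361.858 mL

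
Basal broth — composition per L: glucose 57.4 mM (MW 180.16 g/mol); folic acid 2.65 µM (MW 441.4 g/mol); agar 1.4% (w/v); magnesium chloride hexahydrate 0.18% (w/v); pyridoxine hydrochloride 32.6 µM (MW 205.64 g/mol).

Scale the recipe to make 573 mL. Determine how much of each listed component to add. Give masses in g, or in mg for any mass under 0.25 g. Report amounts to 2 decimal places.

glucose 5.93 g; folic acid 0.67 mg; agar 8.02 g; magnesium chloride hexahydrate 1.03 g; pyridoxine hydrochloride 3.84 mg

Working volume: 573 mL = 0.573 L.
glucose: 57.4 mmol/L × 180.16 g/mol × 0.573 L ÷ 1000 = 5.93 g
folic acid: 2.65 µmol/L × 441.4 g/mol × 0.573 L ÷ 1000 = 0.67 mg
agar: 1.4% w/v = 14 g/L → 14 × 0.573 L = 8.02 g
magnesium chloride hexahydrate: 0.18 g per 100 mL × 573 mL ÷ 100 = 1.03 g
pyridoxine hydrochloride: 32.6 µmol/L × 205.64 g/mol × 0.573 L ÷ 1000 = 3.84 mg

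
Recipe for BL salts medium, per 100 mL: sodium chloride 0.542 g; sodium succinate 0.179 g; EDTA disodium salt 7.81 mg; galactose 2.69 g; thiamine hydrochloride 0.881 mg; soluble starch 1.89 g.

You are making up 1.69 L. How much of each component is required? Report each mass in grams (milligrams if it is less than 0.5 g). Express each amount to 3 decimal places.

Scale factor = 1690 mL / 100 mL = 16.9.
sodium chloride: 0.542 g × (1690 mL / 100 mL) = 9.160 g
sodium succinate: 0.179 g × (1690 mL / 100 mL) = 3.025 g
EDTA disodium salt: 7.81 mg × (1690 mL / 100 mL) = 131.989 mg
galactose: 2.69 g × (1690 mL / 100 mL) = 45.461 g
thiamine hydrochloride: 0.881 mg × (1690 mL / 100 mL) = 14.889 mg
soluble starch: 1.89 g × (1690 mL / 100 mL) = 31.941 g

sodium chloride 9.160 g; sodium succinate 3.025 g; EDTA disodium salt 131.989 mg; galactose 45.461 g; thiamine hydrochloride 14.889 mg; soluble starch 31.941 g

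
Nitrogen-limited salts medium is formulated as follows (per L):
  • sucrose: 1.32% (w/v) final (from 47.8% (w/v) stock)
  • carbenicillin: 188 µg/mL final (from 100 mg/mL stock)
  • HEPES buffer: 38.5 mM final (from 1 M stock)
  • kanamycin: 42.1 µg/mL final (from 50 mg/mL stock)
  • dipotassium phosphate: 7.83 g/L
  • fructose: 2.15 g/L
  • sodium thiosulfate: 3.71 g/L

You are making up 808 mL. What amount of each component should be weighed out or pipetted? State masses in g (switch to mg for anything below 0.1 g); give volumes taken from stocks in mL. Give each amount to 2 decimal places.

sucrose 22.31 mL; carbenicillin 1.52 mL; HEPES buffer 31.11 mL; kanamycin 0.68 mL; dipotassium phosphate 6.33 g; fructose 1.74 g; sodium thiosulfate 3.00 g

Working volume: 808 mL = 0.808 L.
sucrose: V = C2·V2/C1 = 1.32% ÷ 47.8% × 808 mL = 22.31 mL
carbenicillin: V = C2·V2/C1 = 188 µg/mL × 808 mL ÷ 100000 µg/mL = 1.52 mL
HEPES buffer: V = C2·V2/C1 = 38.5 mM × 808 mL ÷ 1000 mM = 31.11 mL
kanamycin: C1V1 = C2V2 → 42.1 µg/mL × 808 mL ÷ 50000 µg/mL = 0.68 mL
dipotassium phosphate: 7.83 g/L × 0.808 L = 6.33 g
fructose: 2.15 g/L × 0.808 L = 1.74 g
sodium thiosulfate: 3.71 g/L × 0.808 L = 3.00 g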